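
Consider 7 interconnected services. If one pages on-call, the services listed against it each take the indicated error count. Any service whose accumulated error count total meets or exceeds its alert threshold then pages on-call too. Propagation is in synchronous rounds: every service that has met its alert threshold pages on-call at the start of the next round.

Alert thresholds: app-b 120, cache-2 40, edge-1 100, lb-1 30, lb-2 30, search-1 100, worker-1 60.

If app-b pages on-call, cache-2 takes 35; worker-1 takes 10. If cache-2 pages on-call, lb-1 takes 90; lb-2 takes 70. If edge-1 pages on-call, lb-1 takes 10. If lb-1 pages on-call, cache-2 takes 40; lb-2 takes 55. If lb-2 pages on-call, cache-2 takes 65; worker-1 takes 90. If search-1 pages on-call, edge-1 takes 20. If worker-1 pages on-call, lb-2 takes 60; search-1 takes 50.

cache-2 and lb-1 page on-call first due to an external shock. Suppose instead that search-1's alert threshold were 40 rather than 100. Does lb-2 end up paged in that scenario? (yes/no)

With search-1's alert threshold at 40:
Round 1 — cache-2, lb-1 page on-call (initial).
  lb-2: +70+55 → 125 ≥ 30
Round 2 — lb-2 pages on-call.
  worker-1: +90 → 90 ≥ 60
Round 3 — worker-1 pages on-call.
  search-1: +50 → 50 ≥ 40
Round 4 — search-1 pages on-call.
  edge-1: +20 → 20 < 100
No further pages.

yes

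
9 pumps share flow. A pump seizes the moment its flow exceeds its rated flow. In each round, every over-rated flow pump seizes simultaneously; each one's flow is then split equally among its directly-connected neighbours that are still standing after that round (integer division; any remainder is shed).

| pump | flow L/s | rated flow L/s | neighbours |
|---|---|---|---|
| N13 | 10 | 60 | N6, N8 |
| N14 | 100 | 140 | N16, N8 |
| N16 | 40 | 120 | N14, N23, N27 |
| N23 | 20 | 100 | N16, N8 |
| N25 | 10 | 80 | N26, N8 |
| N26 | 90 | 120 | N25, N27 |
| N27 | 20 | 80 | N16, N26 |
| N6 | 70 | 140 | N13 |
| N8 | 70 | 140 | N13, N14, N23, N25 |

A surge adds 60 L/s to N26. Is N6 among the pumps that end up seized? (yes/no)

no

Round 1 — N26 at 150 > 120. N26 seizes.
  N26 sheds 150 L/s to N25, N27: 75 each.
    N25: 10+75 = 85 > 80
    N27: 20+75 = 95 > 80
Round 2 — N25, N27 seize.
  N25 sheds 85 L/s to N8: 85 each.
    N8: 70+85 = 155 > 140
  N27 sheds 95 L/s to N16: 95 each.
    N16: 40+95 = 135 > 120
Round 3 — N16, N8 seize.
  N16 sheds 135 L/s to N14, N23: 67 each (1 lost).
    N14: 100+67 = 167 > 140
    N23: 20+67 = 87 ≤ 100
  N8 sheds 155 L/s to N13, N14, N23: 51 each (2 lost).
    N13: 10+51 = 61 > 60
    N14: 167+51 = 218 > 140
    N23: 87+51 = 138 > 100
Round 4 — N13, N14, N23 seize.
  N13 sheds 61 L/s to N6: 61 each.
    N6: 70+61 = 131 ≤ 140
  N14 sheds 218 L/s: no online neighbours, lost.
  N23 sheds 138 L/s: no online neighbours, lost.
No further seizures.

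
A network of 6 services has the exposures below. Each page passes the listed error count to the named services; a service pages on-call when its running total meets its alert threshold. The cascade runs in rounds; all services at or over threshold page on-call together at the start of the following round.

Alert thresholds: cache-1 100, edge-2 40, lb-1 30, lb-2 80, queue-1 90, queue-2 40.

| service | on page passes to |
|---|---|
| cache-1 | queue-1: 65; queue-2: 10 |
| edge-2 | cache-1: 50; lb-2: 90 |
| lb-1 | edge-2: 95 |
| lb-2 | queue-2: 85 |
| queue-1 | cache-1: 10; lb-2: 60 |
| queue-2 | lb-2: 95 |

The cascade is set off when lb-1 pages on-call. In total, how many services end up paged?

Round 1 — lb-1 pages on-call (initial).
  edge-2: +95 → 95 ≥ 40
Round 2 — edge-2 pages on-call.
  cache-1: +50 → 50 < 100
  lb-2: +90 → 90 ≥ 80
Round 3 — lb-2 pages on-call.
  queue-2: +85 → 85 ≥ 40
Round 4 — queue-2 pages on-call.
No further pages.

4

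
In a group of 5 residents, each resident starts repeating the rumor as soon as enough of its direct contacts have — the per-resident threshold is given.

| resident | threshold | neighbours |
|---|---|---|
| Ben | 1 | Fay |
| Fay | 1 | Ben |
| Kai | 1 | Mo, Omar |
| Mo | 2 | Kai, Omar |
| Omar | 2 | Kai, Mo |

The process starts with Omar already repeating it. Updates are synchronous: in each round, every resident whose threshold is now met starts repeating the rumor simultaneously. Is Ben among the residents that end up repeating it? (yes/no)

no

Round 1 — Omar starts repeating the rumor (initial).
Round 2 — checking thresholds:
  Kai: 1 of 2 neighbours ≥ 1, starts repeating the rumor.
  Mo: 1 of 2 neighbours < 2, holds.
Round 3 — checking thresholds:
  Mo: 2 of 2 neighbours ≥ 2, starts repeating the rumor.
Round 4 — no new spreads; cascade stops.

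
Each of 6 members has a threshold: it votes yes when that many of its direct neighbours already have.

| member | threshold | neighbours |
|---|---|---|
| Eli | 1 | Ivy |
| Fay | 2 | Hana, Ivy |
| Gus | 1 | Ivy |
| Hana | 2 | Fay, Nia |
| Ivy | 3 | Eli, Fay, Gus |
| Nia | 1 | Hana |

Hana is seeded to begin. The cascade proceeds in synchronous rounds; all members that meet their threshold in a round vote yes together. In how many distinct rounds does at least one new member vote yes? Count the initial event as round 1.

Round 1 — Hana votes yes (initial).
Round 2 — checking thresholds:
  Fay: 1 of 2 neighbours < 2, below threshold.
  Nia: 1 of 1 neighbours ≥ 1, votes yes.
Round 3 — no new yes votes; cascade stops.

2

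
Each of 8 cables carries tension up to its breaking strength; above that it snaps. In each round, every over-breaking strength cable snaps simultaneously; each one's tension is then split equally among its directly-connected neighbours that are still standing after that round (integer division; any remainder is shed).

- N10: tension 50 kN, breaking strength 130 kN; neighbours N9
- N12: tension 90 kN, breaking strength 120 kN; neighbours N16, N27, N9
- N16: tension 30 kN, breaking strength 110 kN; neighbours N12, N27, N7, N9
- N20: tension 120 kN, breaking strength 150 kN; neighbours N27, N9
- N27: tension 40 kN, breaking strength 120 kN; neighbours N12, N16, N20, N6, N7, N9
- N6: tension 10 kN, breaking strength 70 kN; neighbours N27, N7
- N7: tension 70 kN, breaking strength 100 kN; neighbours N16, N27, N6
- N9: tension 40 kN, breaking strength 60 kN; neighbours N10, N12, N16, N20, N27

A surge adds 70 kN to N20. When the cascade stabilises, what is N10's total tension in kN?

95

Round 1 — N20 at 190 > 150. N20 snaps.
  N20 sheds 190 kN to N27, N9: 95 each.
    N27: 40+95 = 135 > 120
    N9: 40+95 = 135 > 60
Round 2 — N27, N9 snap.
  N27 sheds 135 kN to N12, N16, N6, N7: 33 each (3 lost).
    N12: 90+33 = 123 > 120
    N16: 30+33 = 63 ≤ 110
    N6: 10+33 = 43 ≤ 70
    N7: 70+33 = 103 > 100
  N9 sheds 135 kN to N10, N12, N16: 45 each.
    N10: 50+45 = 95 ≤ 130
    N12: 123+45 = 168 > 120
    N16: 63+45 = 108 ≤ 110
Round 3 — N12, N7 snap.
  N12 sheds 168 kN to N16: 168 each.
    N16: 108+168 = 276 > 110
  N7 sheds 103 kN to N16, N6: 51 each (1 lost).
    N16: 276+51 = 327 > 110
    N6: 43+51 = 94 > 70
Round 4 — N16, N6 snap.
  N16 sheds 327 kN: no online neighbours, lost.
  N6 sheds 94 kN: no online neighbours, lost.
No further breaks.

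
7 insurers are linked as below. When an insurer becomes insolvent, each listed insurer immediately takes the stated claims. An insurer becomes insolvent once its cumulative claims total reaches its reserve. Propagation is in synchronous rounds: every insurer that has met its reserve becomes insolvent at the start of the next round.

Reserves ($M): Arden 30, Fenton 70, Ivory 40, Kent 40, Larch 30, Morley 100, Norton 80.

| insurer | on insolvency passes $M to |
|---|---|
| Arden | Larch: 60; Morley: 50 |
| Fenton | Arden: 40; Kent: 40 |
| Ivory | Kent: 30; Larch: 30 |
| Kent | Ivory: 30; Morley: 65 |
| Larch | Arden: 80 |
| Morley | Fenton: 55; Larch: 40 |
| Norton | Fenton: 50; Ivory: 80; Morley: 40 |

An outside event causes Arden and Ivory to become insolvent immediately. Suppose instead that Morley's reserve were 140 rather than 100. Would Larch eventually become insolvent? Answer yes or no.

With Morley's reserve at 140:
Round 1 — Arden, Ivory become insolvent (initial).
  Kent: +30 → 30 < 40
  Larch: +60+30 → 90 ≥ 30
  Morley: +50 → 50 < 140
Round 2 — Larch becomes insolvent.
No further insolvencies.

yes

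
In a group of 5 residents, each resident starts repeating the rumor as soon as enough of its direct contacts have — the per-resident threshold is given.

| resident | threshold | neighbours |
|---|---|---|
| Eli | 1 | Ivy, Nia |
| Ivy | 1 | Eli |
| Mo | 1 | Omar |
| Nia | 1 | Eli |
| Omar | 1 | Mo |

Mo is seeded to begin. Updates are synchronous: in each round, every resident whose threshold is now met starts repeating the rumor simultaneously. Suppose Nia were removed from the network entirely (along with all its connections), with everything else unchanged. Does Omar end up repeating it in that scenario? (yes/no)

With Nia removed:
Round 1 — Mo starts repeating the rumor (initial).
Round 2 — checking thresholds:
  Omar: 1 of 1 neighbours ≥ 1, starts repeating the rumor.
Round 3 — no new spreads; cascade stops.

yes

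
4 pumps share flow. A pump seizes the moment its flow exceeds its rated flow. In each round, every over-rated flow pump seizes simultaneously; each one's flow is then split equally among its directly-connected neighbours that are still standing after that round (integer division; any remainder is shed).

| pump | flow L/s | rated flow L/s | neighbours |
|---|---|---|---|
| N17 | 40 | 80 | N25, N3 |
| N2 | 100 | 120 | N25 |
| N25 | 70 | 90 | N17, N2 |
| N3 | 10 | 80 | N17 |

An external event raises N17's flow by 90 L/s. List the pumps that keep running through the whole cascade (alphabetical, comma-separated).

N3

Round 1 — N17 at 130 > 80. N17 seizes.
  N17 sheds 130 L/s to N25, N3: 65 each.
    N25: 70+65 = 135 > 90
    N3: 10+65 = 75 ≤ 80
Round 2 — N25 seizes.
  N25 sheds 135 L/s to N2: 135 each.
    N2: 100+135 = 235 > 120
Round 3 — N2 seizes.
  N2 sheds 235 L/s: no online neighbours, lost.
No further seizures.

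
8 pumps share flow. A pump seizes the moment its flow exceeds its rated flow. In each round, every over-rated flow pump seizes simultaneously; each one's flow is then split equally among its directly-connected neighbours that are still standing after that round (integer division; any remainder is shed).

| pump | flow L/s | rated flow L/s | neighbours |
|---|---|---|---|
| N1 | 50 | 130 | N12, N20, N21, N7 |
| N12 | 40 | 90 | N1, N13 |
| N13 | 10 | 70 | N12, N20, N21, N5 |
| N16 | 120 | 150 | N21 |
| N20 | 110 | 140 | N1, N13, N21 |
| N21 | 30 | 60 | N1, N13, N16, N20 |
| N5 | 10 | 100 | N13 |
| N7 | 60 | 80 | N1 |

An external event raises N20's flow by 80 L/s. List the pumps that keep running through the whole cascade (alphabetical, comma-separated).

N5

Round 1 — N20 at 190 > 140. N20 seizes.
  N20 sheds 190 L/s to N1, N13, N21: 63 each (1 lost).
    N1: 50+63 = 113 ≤ 130
    N13: 10+63 = 73 > 70
    N21: 30+63 = 93 > 60
Round 2 — N13, N21 seize.
  N13 sheds 73 L/s to N12, N5: 36 each (1 lost).
    N12: 40+36 = 76 ≤ 90
    N5: 10+36 = 46 ≤ 100
  N21 sheds 93 L/s to N1, N16: 46 each (1 lost).
    N1: 113+46 = 159 > 130
    N16: 120+46 = 166 > 150
Round 3 — N1, N16 seize.
  N1 sheds 159 L/s to N12, N7: 79 each (1 lost).
    N12: 76+79 = 155 > 90
    N7: 60+79 = 139 > 80
  N16 sheds 166 L/s: no online neighbours, lost.
Round 4 — N12, N7 seize.
  N12 sheds 155 L/s: no online neighbours, lost.
  N7 sheds 139 L/s: no online neighbours, lost.
No further seizures.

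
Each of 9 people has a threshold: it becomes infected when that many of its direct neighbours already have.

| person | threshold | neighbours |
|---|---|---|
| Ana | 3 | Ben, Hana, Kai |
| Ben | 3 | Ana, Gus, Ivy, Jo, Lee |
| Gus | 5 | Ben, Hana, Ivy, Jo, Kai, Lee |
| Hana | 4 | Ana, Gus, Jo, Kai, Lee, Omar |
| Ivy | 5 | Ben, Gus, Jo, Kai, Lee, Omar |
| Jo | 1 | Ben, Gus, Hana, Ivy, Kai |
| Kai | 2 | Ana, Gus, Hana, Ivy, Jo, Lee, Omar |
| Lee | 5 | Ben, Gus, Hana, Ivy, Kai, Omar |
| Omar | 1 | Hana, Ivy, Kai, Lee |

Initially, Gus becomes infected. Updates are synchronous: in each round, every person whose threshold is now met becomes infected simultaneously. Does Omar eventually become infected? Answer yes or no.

Round 1 — Gus becomes infected (initial).
Round 2 — checking thresholds:
  Ben: 1 of 5 neighbours < 3, not yet.
  Hana: 1 of 6 neighbours < 4, not yet.
  Ivy: 1 of 6 neighbours < 5, not yet.
  Jo: 1 of 5 neighbours ≥ 1, becomes infected.
  Kai: 1 of 7 neighbours < 2, not yet.
  Lee: 1 of 6 neighbours < 5, not yet.
Round 3 — checking thresholds:
  Ben: 2 of 5 neighbours < 3, not yet.
  Hana: 2 of 6 neighbours < 4, not yet.
  Ivy: 2 of 6 neighbours < 5, not yet.
  Kai: 2 of 7 neighbours ≥ 2, becomes infected.
  Lee: 1 of 6 neighbours < 5, not yet.
Round 4 — checking thresholds:
  Ana: 1 of 3 neighbours < 3, not yet.
  Ben: 2 of 5 neighbours < 3, not yet.
  Hana: 3 of 6 neighbours < 4, not yet.
  Ivy: 3 of 6 neighbours < 5, not yet.
  Lee: 2 of 6 neighbours < 5, not yet.
  Omar: 1 of 4 neighbours ≥ 1, becomes infected.
Round 5 — checking thresholds:
  Ana: 1 of 3 neighbours < 3, not yet.
  Ben: 2 of 5 neighbours < 3, not yet.
  Hana: 4 of 6 neighbours ≥ 4, becomes infected.
  Ivy: 4 of 6 neighbours < 5, not yet.
  Lee: 3 of 6 neighbours < 5, not yet.
Round 6 — no new infections; cascade stops.

yes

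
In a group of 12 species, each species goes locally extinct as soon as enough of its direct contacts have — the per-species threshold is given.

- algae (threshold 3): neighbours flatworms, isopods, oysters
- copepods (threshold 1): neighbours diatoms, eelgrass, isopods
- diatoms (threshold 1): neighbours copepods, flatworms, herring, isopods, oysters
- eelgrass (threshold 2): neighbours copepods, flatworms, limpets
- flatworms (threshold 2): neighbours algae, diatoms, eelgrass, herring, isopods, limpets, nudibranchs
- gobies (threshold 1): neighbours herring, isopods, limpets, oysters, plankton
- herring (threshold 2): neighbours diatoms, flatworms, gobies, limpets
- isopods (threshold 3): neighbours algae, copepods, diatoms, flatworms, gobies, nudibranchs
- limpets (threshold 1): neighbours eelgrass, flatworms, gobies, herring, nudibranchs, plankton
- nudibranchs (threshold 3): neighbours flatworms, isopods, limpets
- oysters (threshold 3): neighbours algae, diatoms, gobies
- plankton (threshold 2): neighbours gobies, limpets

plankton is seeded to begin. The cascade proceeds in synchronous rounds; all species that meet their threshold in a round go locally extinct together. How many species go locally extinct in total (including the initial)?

Round 1 — plankton goes locally extinct (initial).
Round 2 — checking thresholds:
  gobies: 1 of 5 neighbours ≥ 1, goes locally extinct.
  limpets: 1 of 6 neighbours ≥ 1, goes locally extinct.
Round 3 — checking thresholds:
  eelgrass: 1 of 3 neighbours < 2, below threshold.
  flatworms: 1 of 7 neighbours < 2, below threshold.
  herring: 2 of 4 neighbours ≥ 2, goes locally extinct.
  isopods: 1 of 6 neighbours < 3, below threshold.
  nudibranchs: 1 of 3 neighbours < 3, below threshold.
  oysters: 1 of 3 neighbours < 3, below threshold.
Round 4 — checking thresholds:
  diatoms: 1 of 5 neighbours ≥ 1, goes locally extinct.
  eelgrass: 1 of 3 neighbours < 2, below threshold.
  flatworms: 2 of 7 neighbours ≥ 2, goes locally extinct.
  isopods: 1 of 6 neighbours < 3, below threshold.
  nudibranchs: 1 of 3 neighbours < 3, below threshold.
  oysters: 1 of 3 neighbours < 3, below threshold.
Round 5 — checking thresholds:
  algae: 1 of 3 neighbours < 3, below threshold.
  copepods: 1 of 3 neighbours ≥ 1, goes locally extinct.
  eelgrass: 2 of 3 neighbours ≥ 2, goes locally extinct.
  isopods: 3 of 6 neighbours ≥ 3, goes locally extinct.
  nudibranchs: 2 of 3 neighbours < 3, below threshold.
  oysters: 2 of 3 neighbours < 3, below threshold.
Round 6 — checking thresholds:
  algae: 2 of 3 neighbours < 3, below threshold.
  nudibranchs: 3 of 3 neighbours ≥ 3, goes locally extinct.
  oysters: 2 of 3 neighbours < 3, below threshold.
Round 7 — no new extinctions; cascade stops.

10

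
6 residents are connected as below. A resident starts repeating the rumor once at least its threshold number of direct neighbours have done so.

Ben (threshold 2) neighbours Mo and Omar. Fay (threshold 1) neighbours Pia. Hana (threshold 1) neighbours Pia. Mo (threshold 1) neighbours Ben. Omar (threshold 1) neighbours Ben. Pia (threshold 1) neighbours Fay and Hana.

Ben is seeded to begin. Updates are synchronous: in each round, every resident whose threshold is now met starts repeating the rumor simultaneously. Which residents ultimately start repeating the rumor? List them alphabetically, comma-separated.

Round 1 — Ben starts repeating the rumor (initial).
Round 2 — checking thresholds:
  Mo: 1 of 1 neighbours ≥ 1, starts repeating the rumor.
  Omar: 1 of 1 neighbours ≥ 1, starts repeating the rumor.
Round 3 — no new spreads; cascade stops.

Ben, Mo, Omar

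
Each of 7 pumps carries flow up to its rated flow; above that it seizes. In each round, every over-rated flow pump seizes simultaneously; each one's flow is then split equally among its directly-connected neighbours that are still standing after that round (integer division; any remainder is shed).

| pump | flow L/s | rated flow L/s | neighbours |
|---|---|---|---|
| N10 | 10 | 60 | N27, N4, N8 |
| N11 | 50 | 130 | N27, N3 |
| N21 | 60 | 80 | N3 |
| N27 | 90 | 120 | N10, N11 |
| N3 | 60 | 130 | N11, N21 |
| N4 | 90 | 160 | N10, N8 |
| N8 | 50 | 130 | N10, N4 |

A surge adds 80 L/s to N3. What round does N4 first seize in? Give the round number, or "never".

Round 1 — N3 at 140 > 130. N3 seizes.
  N3 sheds 140 L/s to N11, N21: 70 each.
    N11: 50+70 = 120 ≤ 130
    N21: 60+70 = 130 > 80
Round 2 — N21 seizes.
  N21 sheds 130 L/s: no online neighbours, lost.
No further seizures.

never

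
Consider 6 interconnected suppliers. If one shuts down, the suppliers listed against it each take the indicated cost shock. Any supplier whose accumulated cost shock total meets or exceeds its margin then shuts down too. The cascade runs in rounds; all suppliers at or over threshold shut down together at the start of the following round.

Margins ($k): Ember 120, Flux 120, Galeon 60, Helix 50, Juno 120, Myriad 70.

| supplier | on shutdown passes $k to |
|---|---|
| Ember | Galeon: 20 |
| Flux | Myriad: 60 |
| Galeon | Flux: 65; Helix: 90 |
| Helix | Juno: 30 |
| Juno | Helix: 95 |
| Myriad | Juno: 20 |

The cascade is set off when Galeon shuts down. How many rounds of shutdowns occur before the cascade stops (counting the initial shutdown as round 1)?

2

Round 1 — Galeon shuts down (initial).
  Flux: +65 → 65 < 120
  Helix: +90 → 90 ≥ 50
Round 2 — Helix shuts down.
  Juno: +30 → 30 < 120
No further shutdowns.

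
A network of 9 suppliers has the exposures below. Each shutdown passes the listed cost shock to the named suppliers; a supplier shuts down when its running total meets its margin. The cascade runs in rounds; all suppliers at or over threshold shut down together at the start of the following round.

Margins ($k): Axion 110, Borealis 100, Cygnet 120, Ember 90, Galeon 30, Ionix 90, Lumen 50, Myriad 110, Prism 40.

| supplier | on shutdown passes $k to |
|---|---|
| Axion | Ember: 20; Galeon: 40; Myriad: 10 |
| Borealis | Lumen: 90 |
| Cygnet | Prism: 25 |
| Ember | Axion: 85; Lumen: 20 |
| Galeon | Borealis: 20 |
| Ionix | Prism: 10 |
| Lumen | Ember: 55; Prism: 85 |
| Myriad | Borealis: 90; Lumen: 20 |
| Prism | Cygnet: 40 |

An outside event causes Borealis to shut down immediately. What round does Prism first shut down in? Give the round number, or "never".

3

Round 1 — Borealis shuts down (initial).
  Lumen: +90 → 90 ≥ 50
Round 2 — Lumen shuts down.
  Ember: +55 → 55 < 90
  Prism: +85 → 85 ≥ 40
Round 3 — Prism shuts down.
  Cygnet: +40 → 40 < 120
No further shutdowns.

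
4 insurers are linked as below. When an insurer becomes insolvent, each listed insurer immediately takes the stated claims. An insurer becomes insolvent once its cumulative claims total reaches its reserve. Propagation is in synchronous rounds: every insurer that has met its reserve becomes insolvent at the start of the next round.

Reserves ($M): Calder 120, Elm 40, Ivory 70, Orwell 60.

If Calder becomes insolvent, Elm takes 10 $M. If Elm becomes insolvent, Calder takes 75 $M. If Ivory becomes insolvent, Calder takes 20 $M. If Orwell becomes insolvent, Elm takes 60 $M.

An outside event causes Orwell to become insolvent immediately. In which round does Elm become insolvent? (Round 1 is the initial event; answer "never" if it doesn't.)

2

Round 1 — Orwell becomes insolvent (initial).
  Elm: +60 → 60 ≥ 40
Round 2 — Elm becomes insolvent.
  Calder: +75 → 75 < 120
No further insolvencies.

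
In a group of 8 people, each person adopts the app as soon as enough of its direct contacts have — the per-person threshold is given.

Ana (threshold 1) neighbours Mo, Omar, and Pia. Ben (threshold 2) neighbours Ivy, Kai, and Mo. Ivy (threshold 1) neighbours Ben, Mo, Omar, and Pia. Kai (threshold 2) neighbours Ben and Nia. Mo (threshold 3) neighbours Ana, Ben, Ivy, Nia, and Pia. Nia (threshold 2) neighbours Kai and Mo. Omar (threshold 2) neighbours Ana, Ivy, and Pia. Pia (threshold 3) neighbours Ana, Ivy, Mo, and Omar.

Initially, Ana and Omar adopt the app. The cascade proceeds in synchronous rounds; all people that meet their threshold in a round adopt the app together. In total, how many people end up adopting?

6

Round 1 — Ana, Omar adopt the app (initial).
Round 2 — checking thresholds:
  Ivy: 1 of 4 neighbours ≥ 1, adopts the app.
  Mo: 1 of 5 neighbours < 3, below threshold.
  Pia: 2 of 4 neighbours < 3, below threshold.
Round 3 — checking thresholds:
  Ben: 1 of 3 neighbours < 2, below threshold.
  Mo: 2 of 5 neighbours < 3, below threshold.
  Pia: 3 of 4 neighbours ≥ 3, adopts the app.
Round 4 — checking thresholds:
  Ben: 1 of 3 neighbours < 2, below threshold.
  Mo: 3 of 5 neighbours ≥ 3, adopts the app.
Round 5 — checking thresholds:
  Ben: 2 of 3 neighbours ≥ 2, adopts the app.
  Nia: 1 of 2 neighbours < 2, below threshold.
Round 6 — no new adoptions; cascade stops.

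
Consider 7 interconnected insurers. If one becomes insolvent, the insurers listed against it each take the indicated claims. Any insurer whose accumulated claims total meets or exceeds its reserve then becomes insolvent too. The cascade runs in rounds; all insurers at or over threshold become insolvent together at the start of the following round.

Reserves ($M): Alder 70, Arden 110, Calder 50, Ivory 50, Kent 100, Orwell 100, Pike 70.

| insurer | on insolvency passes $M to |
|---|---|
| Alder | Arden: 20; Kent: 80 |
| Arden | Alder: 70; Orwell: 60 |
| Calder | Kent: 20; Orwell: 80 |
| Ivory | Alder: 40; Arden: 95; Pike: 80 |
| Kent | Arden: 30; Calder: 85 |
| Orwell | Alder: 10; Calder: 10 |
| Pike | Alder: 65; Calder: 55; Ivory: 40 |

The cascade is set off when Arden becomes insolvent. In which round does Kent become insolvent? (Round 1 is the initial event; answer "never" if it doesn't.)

never

Round 1 — Arden becomes insolvent (initial).
  Alder: +70 → 70 ≥ 70
  Orwell: +60 → 60 < 100
Round 2 — Alder becomes insolvent.
  Kent: +80 → 80 < 100
No further insolvencies.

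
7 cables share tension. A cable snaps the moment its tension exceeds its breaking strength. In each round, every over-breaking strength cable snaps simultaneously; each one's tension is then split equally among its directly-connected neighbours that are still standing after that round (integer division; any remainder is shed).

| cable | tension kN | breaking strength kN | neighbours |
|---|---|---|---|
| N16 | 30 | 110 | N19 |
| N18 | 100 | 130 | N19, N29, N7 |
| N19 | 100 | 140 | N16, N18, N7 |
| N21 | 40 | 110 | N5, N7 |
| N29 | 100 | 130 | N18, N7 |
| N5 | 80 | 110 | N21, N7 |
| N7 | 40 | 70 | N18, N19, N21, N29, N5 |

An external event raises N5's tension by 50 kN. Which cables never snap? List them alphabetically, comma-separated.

N16, N18, N19, N29

Round 1 — N5 at 130 > 110. N5 snaps.
  N5 sheds 130 kN to N21, N7: 65 each.
    N21: 40+65 = 105 ≤ 110
    N7: 40+65 = 105 > 70
Round 2 — N7 snaps.
  N7 sheds 105 kN to N18, N19, N21, N29: 26 each (1 lost).
    N18: 100+26 = 126 ≤ 130
    N19: 100+26 = 126 ≤ 140
    N21: 105+26 = 131 > 110
    N29: 100+26 = 126 ≤ 130
Round 3 — N21 snaps.
  N21 sheds 131 kN: no online neighbours, lost.
No further breaks.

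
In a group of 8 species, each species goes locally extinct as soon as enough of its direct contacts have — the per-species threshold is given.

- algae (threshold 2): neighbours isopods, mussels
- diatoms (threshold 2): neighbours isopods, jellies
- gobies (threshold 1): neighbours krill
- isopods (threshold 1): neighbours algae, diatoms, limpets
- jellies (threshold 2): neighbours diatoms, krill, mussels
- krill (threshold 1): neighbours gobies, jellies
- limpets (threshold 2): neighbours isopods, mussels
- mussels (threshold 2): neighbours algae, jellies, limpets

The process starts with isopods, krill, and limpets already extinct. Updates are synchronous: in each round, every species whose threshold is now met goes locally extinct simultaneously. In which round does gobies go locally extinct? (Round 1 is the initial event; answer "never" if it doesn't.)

Round 1 — isopods, krill, limpets go locally extinct (initial).
Round 2 — checking thresholds:
  algae: 1 of 2 neighbours < 2, holds.
  diatoms: 1 of 2 neighbours < 2, holds.
  gobies: 1 of 1 neighbours ≥ 1, goes locally extinct.
  jellies: 1 of 3 neighbours < 2, holds.
  mussels: 1 of 3 neighbours < 2, holds.
Round 3 — no new extinctions; cascade stops.

2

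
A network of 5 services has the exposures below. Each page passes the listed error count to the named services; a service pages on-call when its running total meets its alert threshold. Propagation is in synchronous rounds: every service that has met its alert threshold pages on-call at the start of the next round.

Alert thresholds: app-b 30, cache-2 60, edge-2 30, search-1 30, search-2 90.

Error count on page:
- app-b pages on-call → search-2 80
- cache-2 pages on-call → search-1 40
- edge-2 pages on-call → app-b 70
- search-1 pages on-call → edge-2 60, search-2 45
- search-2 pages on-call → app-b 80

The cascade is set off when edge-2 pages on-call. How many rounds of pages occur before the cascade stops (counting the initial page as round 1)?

2

Round 1 — edge-2 pages on-call (initial).
  app-b: +70 → 70 ≥ 30
Round 2 — app-b pages on-call.
  search-2: +80 → 80 < 90
No further pages.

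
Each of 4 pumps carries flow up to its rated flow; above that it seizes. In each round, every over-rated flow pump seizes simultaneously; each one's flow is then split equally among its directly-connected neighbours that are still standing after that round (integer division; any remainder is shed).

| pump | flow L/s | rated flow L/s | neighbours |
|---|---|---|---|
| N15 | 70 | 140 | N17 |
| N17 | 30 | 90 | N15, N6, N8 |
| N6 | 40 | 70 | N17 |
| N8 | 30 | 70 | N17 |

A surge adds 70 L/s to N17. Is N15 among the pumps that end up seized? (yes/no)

Round 1 — N17 at 100 > 90. N17 seizes.
  N17 sheds 100 L/s to N15, N6, N8: 33 each (1 lost).
    N15: 70+33 = 103 ≤ 140
    N6: 40+33 = 73 > 70
    N8: 30+33 = 63 ≤ 70
Round 2 — N6 seizes.
  N6 sheds 73 L/s: no online neighbours, lost.
No further seizures.

no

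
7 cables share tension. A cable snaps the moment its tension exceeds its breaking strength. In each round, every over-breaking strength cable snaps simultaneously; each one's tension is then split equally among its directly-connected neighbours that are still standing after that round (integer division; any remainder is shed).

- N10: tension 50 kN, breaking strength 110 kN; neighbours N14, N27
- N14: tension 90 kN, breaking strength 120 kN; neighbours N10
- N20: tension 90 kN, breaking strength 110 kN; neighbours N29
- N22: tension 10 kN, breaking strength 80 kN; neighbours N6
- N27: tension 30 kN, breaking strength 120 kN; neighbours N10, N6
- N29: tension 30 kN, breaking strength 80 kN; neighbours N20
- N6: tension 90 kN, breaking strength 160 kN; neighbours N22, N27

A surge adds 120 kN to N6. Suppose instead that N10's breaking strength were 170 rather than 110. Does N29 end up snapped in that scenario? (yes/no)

no

With N10's breaking strength at 170:
Round 1 — N6 at 210 > 160. N6 snaps.
  N6 sheds 210 kN to N22, N27: 105 each.
    N22: 10+105 = 115 > 80
    N27: 30+105 = 135 > 120
Round 2 — N22, N27 snap.
  N22 sheds 115 kN: no online neighbours, lost.
  N27 sheds 135 kN to N10: 135 each.
    N10: 50+135 = 185 > 170
Round 3 — N10 snaps.
  N10 sheds 185 kN to N14: 185 each.
    N14: 90+185 = 275 > 120
Round 4 — N14 snaps.
  N14 sheds 275 kN: no online neighbours, lost.
No further breaks.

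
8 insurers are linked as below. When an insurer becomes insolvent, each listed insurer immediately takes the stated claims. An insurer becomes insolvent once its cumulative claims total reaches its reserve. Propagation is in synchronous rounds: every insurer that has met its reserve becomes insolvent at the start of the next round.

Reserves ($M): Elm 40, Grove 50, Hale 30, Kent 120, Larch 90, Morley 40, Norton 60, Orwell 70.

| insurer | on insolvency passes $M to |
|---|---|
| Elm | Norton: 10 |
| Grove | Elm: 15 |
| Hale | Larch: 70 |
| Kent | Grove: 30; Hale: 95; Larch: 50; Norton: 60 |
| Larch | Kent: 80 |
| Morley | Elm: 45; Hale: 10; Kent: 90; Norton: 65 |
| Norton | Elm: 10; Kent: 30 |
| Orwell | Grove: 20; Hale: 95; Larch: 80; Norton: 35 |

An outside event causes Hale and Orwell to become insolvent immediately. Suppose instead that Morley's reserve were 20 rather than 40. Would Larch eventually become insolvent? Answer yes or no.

With Morley's reserve at 20:
Round 1 — Hale, Orwell become insolvent (initial).
  Grove: +20 → 20 < 50
  Larch: +70+80 → 150 ≥ 90
  Norton: +35 → 35 < 60
Round 2 — Larch becomes insolvent.
  Kent: +80 → 80 < 120
No further insolvencies.

yes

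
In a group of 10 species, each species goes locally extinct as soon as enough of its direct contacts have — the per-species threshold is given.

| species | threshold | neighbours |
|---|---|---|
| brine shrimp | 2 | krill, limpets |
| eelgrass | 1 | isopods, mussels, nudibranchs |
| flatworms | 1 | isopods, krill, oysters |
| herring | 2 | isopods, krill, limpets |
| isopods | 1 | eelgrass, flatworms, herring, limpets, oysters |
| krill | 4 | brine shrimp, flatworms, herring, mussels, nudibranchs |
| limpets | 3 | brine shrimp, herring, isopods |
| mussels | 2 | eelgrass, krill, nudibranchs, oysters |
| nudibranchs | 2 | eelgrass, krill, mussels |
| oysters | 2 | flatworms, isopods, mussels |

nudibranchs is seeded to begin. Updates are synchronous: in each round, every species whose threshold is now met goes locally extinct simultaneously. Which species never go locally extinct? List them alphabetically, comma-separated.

brine shrimp, herring, krill, limpets

Round 1 — nudibranchs goes locally extinct (initial).
Round 2 — checking thresholds:
  eelgrass: 1 of 3 neighbours ≥ 1, goes locally extinct.
  krill: 1 of 5 neighbours < 4, not yet.
  mussels: 1 of 4 neighbours < 2, not yet.
Round 3 — checking thresholds:
  isopods: 1 of 5 neighbours ≥ 1, goes locally extinct.
  krill: 1 of 5 neighbours < 4, not yet.
  mussels: 2 of 4 neighbours ≥ 2, goes locally extinct.
Round 4 — checking thresholds:
  flatworms: 1 of 3 neighbours ≥ 1, goes locally extinct.
  herring: 1 of 3 neighbours < 2, not yet.
  krill: 2 of 5 neighbours < 4, not yet.
  limpets: 1 of 3 neighbours < 3, not yet.
  oysters: 2 of 3 neighbours ≥ 2, goes locally extinct.
Round 5 — no new extinctions; cascade stops.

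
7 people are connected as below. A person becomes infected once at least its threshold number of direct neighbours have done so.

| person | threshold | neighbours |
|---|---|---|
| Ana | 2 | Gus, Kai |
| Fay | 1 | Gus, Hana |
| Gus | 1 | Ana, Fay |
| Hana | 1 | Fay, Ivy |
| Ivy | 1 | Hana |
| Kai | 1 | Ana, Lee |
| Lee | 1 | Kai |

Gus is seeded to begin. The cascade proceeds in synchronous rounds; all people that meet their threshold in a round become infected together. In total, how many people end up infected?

4

Round 1 — Gus becomes infected (initial).
Round 2 — checking thresholds:
  Ana: 1 of 2 neighbours < 2, holds.
  Fay: 1 of 2 neighbours ≥ 1, becomes infected.
Round 3 — checking thresholds:
  Ana: 1 of 2 neighbours < 2, holds.
  Hana: 1 of 2 neighbours ≥ 1, becomes infected.
Round 4 — checking thresholds:
  Ana: 1 of 2 neighbours < 2, holds.
  Ivy: 1 of 1 neighbours ≥ 1, becomes infected.
Round 5 — no new infections; cascade stops.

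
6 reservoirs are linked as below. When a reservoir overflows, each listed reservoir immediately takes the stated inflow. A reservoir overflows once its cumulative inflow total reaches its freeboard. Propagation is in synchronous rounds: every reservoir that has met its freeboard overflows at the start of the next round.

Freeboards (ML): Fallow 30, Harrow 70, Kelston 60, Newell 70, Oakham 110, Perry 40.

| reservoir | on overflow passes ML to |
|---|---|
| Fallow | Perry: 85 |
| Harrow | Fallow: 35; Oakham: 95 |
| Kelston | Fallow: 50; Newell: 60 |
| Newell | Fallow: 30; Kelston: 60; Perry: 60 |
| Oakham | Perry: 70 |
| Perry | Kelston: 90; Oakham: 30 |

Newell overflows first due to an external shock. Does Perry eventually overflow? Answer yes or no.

Round 1 — Newell overflows (initial).
  Fallow: +30 → 30 ≥ 30
  Kelston: +60 → 60 ≥ 60
  Perry: +60 → 60 ≥ 40
Round 2 — Fallow, Kelston, Perry overflow.
  Oakham: +30 → 30 < 110
No further overflows.

yes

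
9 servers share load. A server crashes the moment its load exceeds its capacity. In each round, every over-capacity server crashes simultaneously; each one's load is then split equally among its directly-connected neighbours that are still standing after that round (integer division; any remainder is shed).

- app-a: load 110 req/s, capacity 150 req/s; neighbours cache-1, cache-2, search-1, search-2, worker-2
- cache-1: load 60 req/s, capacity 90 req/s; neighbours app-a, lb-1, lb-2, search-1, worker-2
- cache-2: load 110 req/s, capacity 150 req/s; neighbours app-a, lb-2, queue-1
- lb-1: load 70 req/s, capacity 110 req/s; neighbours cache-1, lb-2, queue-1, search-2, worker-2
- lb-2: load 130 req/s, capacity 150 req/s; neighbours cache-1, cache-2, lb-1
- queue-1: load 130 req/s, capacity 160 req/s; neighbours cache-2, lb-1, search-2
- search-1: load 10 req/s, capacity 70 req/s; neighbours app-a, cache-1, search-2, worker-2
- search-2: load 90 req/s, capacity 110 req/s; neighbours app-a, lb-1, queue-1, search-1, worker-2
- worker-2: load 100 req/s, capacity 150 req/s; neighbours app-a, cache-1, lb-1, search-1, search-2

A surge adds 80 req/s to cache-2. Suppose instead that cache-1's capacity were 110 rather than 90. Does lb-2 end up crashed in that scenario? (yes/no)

yes

With cache-1's capacity at 110:
Round 1 — cache-2 at 190 > 150. cache-2 crashes.
  cache-2 sheds 190 req/s to app-a, lb-2, queue-1: 63 each (1 lost).
    app-a: 110+63 = 173 > 150
    lb-2: 130+63 = 193 > 150
    queue-1: 130+63 = 193 > 160
Round 2 — app-a, lb-2, queue-1 crash.
  app-a sheds 173 req/s to cache-1, search-1, search-2, worker-2: 43 each (1 lost).
    cache-1: 60+43 = 103 ≤ 110
    search-1: 10+43 = 53 ≤ 70
    search-2: 90+43 = 133 > 110
    worker-2: 100+43 = 143 ≤ 150
  lb-2 sheds 193 req/s to cache-1, lb-1: 96 each (1 lost).
    cache-1: 103+96 = 199 > 110
    lb-1: 70+96 = 166 > 110
  queue-1 sheds 193 req/s to lb-1, search-2: 96 each (1 lost).
    lb-1: 166+96 = 262 > 110
    search-2: 133+96 = 229 > 110
Round 3 — cache-1, lb-1, search-2 crash.
  cache-1 sheds 199 req/s to search-1, worker-2: 99 each (1 lost).
    search-1: 53+99 = 152 > 70
    worker-2: 143+99 = 242 > 150
  lb-1 sheds 262 req/s to worker-2: 262 each.
    worker-2: 242+262 = 504 > 150
  search-2 sheds 229 req/s to search-1, worker-2: 114 each (1 lost).
    search-1: 152+114 = 266 > 70
    worker-2: 504+114 = 618 > 150
Round 4 — search-1, worker-2 crash.
  search-1 sheds 266 req/s: no online neighbours, lost.
  worker-2 sheds 618 req/s: no online neighbours, lost.
No further crashes.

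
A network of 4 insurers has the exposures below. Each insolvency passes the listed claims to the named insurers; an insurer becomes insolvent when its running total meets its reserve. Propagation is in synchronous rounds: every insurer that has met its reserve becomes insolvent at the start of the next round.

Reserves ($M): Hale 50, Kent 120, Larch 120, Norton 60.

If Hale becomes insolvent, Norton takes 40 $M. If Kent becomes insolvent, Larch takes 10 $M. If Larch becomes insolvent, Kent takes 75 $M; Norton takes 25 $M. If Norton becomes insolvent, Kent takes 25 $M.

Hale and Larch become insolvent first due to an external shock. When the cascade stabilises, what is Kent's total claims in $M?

Round 1 — Hale, Larch become insolvent (initial).
  Kent: +75 → 75 < 120
  Norton: +40+25 → 65 ≥ 60
Round 2 — Norton becomes insolvent.
  Kent: +25 → 100 < 120
No further insolvencies.

100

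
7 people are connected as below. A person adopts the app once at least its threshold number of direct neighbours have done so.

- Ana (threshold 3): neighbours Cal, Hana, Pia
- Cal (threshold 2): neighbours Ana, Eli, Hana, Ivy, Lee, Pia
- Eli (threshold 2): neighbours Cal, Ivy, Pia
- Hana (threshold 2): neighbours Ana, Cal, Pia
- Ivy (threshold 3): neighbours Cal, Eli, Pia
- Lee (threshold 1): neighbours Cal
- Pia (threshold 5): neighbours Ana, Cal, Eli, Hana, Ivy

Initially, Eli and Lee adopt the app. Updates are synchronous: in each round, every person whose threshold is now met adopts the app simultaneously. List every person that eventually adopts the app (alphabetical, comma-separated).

Cal, Eli, Lee

Round 1 — Eli, Lee adopt the app (initial).
Round 2 — checking thresholds:
  Cal: 2 of 6 neighbours ≥ 2, adopts the app.
  Ivy: 1 of 3 neighbours < 3, not yet.
  Pia: 1 of 5 neighbours < 5, not yet.
Round 3 — no new adoptions; cascade stops.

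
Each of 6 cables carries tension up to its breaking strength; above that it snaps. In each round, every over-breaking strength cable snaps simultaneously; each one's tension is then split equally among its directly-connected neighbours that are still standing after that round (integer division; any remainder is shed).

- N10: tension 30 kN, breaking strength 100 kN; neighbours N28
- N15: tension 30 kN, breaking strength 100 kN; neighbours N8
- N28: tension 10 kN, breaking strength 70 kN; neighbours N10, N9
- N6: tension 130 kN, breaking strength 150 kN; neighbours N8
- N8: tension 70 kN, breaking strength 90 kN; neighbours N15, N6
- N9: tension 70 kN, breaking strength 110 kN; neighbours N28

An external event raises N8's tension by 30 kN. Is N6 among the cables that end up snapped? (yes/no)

yes

Round 1 — N8 at 100 > 90. N8 snaps.
  N8 sheds 100 kN to N15, N6: 50 each.
    N15: 30+50 = 80 ≤ 100
    N6: 130+50 = 180 > 150
Round 2 — N6 snaps.
  N6 sheds 180 kN: no online neighbours, lost.
No further breaks.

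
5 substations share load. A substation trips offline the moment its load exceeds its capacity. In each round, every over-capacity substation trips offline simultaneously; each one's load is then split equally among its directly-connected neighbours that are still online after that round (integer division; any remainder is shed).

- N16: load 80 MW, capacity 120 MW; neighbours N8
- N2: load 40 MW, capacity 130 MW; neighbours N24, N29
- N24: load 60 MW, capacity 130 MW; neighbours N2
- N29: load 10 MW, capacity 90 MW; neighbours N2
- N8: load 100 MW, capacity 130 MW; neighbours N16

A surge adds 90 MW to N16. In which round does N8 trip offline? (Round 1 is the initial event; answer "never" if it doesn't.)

Round 1 — N16 at 170 > 120. N16 trips offline.
  N16 sheds 170 MW to N8: 170 each.
    N8: 100+170 = 270 > 130
Round 2 — N8 trips offline.
  N8 sheds 270 MW: no online neighbours, lost.
No further trips.

2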